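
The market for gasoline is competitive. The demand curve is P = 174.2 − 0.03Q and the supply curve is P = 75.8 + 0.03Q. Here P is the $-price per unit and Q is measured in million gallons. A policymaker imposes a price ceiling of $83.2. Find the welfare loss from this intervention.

$58241.33 million

Competitive equilibrium: 174.2 − 0.03Q = 75.8 + 0.03Q → Q* = 1640, P* = 125.
At the ceiling P = 83.2, quantity supplied = (83.2 − 75.8)/0.03 = 246.6667.
Willingness to pay at Q' = 246.6667: 174.2 − 0.03·246.6667 = 166.8.
ΔQ = 1640 − 246.6667 = 1393.3333; wedge = 166.8 − 83.2 = 83.6.
Welfare loss = ½ × 1393.3333 × 83.6 = $58241.33 million.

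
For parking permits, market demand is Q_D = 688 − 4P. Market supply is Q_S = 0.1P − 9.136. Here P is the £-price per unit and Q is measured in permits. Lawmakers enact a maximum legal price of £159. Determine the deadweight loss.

In inverse form: demand P = 172 − 0.25Q, supply P = 91.36 + 10Q.
Competitive equilibrium: 172 − 0.25Q = 91.36 + 10Q → Q* = 7.8673, P* = 170.0332.
At the ceiling P = 159, quantity supplied = (159 − 91.36)/10 = 6.764.
Willingness to pay at Q' = 6.764: 172 − 0.25·6.764 = 170.309.
ΔQ = 7.8673 − 6.764 = 1.1033; wedge = 170.309 − 159 = 11.309.
Welfare loss = ½ × 1.1033 × 11.309 = £6.24.

£6.24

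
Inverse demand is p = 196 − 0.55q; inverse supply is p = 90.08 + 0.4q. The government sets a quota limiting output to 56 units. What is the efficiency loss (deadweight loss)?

1462.84

Competitive equilibrium: 196 − 0.55q = 90.08 + 0.4q → q* = 111.4947, p* = 134.6779.
At q = 56: demand price = 196 − 0.55·56 = 165.2; supply price = 90.08 + 0.4·56 = 112.48.
Δq = 111.4947 − 56 = 55.4947; wedge = 165.2 − 112.48 = 52.72.
The triangle = ½ × 55.4947 × 52.72 = 1462.84.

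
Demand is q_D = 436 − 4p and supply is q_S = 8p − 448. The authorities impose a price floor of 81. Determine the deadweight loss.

161.33

In inverse form: demand p = 109 − 0.25q, supply p = 56 + 0.125q.
Competitive equilibrium: 109 − 0.25q = 56 + 0.125q → q* = 141.3333, p* = 73.6667.
At the floor p = 81, quantity demanded = (109 − 81)/0.25 = 112.
Sellers' marginal cost at q' = 112: 56 + 0.125·112 = 70.
Δq = 141.3333 − 112 = 29.3333; wedge = 81 − 70 = 11.
DWL = ½ × 29.3333 × 11 = 161.33.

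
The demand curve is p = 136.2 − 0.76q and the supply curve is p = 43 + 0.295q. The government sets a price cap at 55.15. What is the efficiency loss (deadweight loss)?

1172.94

Competitive equilibrium: 136.2 − 0.76q = 43 + 0.295q → q* = 88.3412, p* = 69.0607.
At the ceiling p = 55.15, quantity supplied = (55.15 − 43)/0.295 = 41.1864.
Willingness to pay at q' = 41.1864: 136.2 − 0.76·41.1864 = 104.8983.
Δq = 88.3412 − 41.1864 = 47.1548; wedge = 104.8983 − 55.15 = 49.7483.
Welfare loss = ½ × 47.1548 × 49.7483 = 1172.94.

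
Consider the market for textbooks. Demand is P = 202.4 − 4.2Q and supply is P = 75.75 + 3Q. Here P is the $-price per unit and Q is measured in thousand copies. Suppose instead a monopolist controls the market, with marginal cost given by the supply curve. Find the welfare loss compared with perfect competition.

$151.19 thousand

Competitive equilibrium: 202.4 − 4.2Q = 75.75 + 3Q → Q* = 17.59028, P* = 128.52083.
Marginal revenue: MR = 202.4 − 8.4Q. Set MR = MC: 202.4 − 8.4Q = 75.75 + 3Q → Q_m = 11.10965.
Price P_m = 202.4 − 4.2·11.10965 = 155.73947; MC(Q_m) = 75.75 + 3·11.10965 = 109.07895.
Competitive Q* = 17.59028, so ΔQ = 6.48063; wedge = 155.73947 − 109.07895 = 46.66052.
Deadweight loss = ½ × 6.48063 × 46.66052 = $151.19 thousand.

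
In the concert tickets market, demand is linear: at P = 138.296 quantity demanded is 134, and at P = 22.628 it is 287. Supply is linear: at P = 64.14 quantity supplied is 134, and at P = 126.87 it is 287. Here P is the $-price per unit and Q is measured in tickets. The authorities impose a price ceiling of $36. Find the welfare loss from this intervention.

Demand slope = (22.628 − 138.296)/(287 − 134) = −0.756, so P = 239.6 − 0.756Q.
Supply slope = (126.87 − 64.14)/(287 − 134) = 0.41, so P = 9.2 + 0.41Q.
Competitive equilibrium: 239.6 − 0.756Q = 9.2 + 0.41Q → Q* = 197.59863, P* = 90.21544.
At the ceiling P = 36, quantity supplied = (36 − 9.2)/0.41 = 65.36585.
Willingness to pay at Q' = 65.36585: 239.6 − 0.756·65.36585 = 190.18342.
ΔQ = 197.59863 − 65.36585 = 132.23278; wedge = 190.18342 − 36 = 154.18342.
The triangle = ½ × 132.23278 × 154.18342 = $10194.05.

$10194.05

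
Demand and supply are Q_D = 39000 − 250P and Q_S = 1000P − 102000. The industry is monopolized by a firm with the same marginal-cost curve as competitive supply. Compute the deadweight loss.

57600

In inverse form: demand P = 156 − 0.004Q, supply P = 102 + 0.001Q.
Competitive equilibrium: 156 − 0.004Q = 102 + 0.001Q → Q* = 10800, P* = 112.8.
Marginal revenue: MR = 156 − 0.008Q. Set MR = MC: 156 − 0.008Q = 102 + 0.001Q → Q_m = 6000.
Price P_m = 156 − 0.004·6000 = 132; MC(Q_m) = 102 + 0.001·6000 = 108.
Competitive Q* = 10800, so ΔQ = 4800; wedge = 132 − 108 = 24.
DWL = ½ × 4800 × 24 = 57600.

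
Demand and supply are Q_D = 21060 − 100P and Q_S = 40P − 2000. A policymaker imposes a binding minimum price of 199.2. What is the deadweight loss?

208121.29

In inverse form: demand P = 210.6 − 0.01Q, supply P = 50 + 0.025Q.
Competitive equilibrium: 210.6 − 0.01Q = 50 + 0.025Q → Q* = 4588.57143, P* = 164.71429.
At the floor P = 199.2, quantity demanded = (210.6 − 199.2)/0.01 = 1140.
Sellers' marginal cost at Q' = 1140: 50 + 0.025·1140 = 78.5.
ΔQ = 4588.57143 − 1140 = 3448.57143; wedge = 199.2 − 78.5 = 120.7.
The triangle = ½ × 3448.57143 × 120.7 = 208121.29.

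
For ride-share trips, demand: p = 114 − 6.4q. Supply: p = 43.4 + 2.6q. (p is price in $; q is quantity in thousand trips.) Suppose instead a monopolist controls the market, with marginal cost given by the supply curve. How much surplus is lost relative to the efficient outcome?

$47.83 thousand

Competitive equilibrium: 114 − 6.4q = 43.4 + 2.6q → q* = 7.844444, p* = 63.795556.
Marginal revenue: MR = 114 − 12.8q. Set MR = MC: 114 − 12.8q = 43.4 + 2.6q → q_m = 4.584416.
Price p_m = 114 − 6.4·4.584416 = 84.659738; MC(q_m) = 43.4 + 2.6·4.584416 = 55.319482.
Competitive q* = 7.844444, so Δq = 3.260028; wedge = 84.659738 − 55.319482 = 29.340256.
Deadweight loss = ½ × 3.260028 × 29.340256 = $47.83 thousand.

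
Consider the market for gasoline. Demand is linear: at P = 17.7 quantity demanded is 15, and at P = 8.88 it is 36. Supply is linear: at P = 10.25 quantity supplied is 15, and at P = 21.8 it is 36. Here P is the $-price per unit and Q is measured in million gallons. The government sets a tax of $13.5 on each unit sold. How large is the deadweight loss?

$93.94 million

Demand slope = (8.88 − 17.7)/(36 − 15) = −0.42, so P = 24 − 0.42Q.
Supply slope = (21.8 − 10.25)/(36 − 15) = 0.55, so P = 2 + 0.55Q.
Competitive equilibrium: 24 − 0.42Q = 2 + 0.55Q → Q* = 22.6804, P* = 14.4742.
With the tax, the buyer price exceeds the seller price by 13.5: (24 − 0.42Q) − (2 + 0.55Q) = 13.5 → Q' = 8.7629.
ΔQ = 22.6804 − 8.7629 = 13.9175; the wedge equals the tax, 13.5.
The triangle = ½ × 13.9175 × 13.5 = $93.94 million.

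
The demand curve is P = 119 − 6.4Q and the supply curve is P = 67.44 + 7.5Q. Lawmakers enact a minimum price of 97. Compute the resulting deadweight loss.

0.51

Competitive equilibrium: 119 − 6.4Q = 67.44 + 7.5Q → Q* = 3.7094, P* = 95.2601.
At the floor P = 97, quantity demanded = (119 − 97)/6.4 = 3.4375.
Sellers' marginal cost at Q' = 3.4375: 67.44 + 7.5·3.4375 = 93.2213.
ΔQ = 3.7094 − 3.4375 = 0.2719; wedge = 97 − 93.2213 = 3.7787.
The triangle = ½ × 0.2719 × 3.7787 = 0.51.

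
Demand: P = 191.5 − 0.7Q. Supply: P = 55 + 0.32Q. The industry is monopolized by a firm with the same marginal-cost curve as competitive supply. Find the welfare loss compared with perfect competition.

Competitive equilibrium: 191.5 − 0.7Q = 55 + 0.32Q → Q* = 133.8235, P* = 97.8235.
Marginal revenue: MR = 191.5 − 1.4Q. Set MR = MC: 191.5 − 1.4Q = 55 + 0.32Q → Q_m = 79.3605.
Price P_m = 191.5 − 0.7·79.3605 = 135.9477; MC(Q_m) = 55 + 0.32·79.3605 = 80.3954.
Competitive Q* = 133.8235, so ΔQ = 54.463; wedge = 135.9477 − 80.3954 = 55.5523.
Deadweight loss = ½ × 54.463 × 55.5523 = 1512.77.

1512.77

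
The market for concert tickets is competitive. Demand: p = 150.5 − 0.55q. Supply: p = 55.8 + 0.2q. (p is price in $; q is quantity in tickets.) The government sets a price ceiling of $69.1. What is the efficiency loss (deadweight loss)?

$1339.52

Competitive equilibrium: 150.5 − 0.55q = 55.8 + 0.2q → q* = 126.2667, p* = 81.0533.
At the ceiling p = 69.1, quantity supplied = (69.1 − 55.8)/0.2 = 66.5.
Willingness to pay at q' = 66.5: 150.5 − 0.55·66.5 = 113.925.
Δq = 126.2667 − 66.5 = 59.7667; wedge = 113.925 − 69.1 = 44.825.
The triangle = ½ × 59.7667 × 44.825 = $1339.52.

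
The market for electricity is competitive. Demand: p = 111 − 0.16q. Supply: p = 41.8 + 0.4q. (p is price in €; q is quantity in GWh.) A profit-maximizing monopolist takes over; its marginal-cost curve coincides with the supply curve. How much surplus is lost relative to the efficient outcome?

Competitive equilibrium: 111 − 0.16q = 41.8 + 0.4q → q* = 123.5714, p* = 91.2286.
Marginal revenue: MR = 111 − 0.32q. Set MR = MC: 111 − 0.32q = 41.8 + 0.4q → q_m = 96.1111.
Price p_m = 111 − 0.16·96.1111 = 95.6222; MC(q_m) = 41.8 + 0.4·96.1111 = 80.2444.
Competitive q* = 123.5714, so Δq = 27.4603; wedge = 95.6222 − 80.2444 = 15.3778.
DWL = ½ × 27.4603 × 15.3778 = €211.14.

€211.14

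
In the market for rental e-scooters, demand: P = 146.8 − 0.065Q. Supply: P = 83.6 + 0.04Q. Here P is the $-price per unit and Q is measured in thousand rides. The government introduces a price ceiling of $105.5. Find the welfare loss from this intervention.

$155.39 thousand

Competitive equilibrium: 146.8 − 0.065Q = 83.6 + 0.04Q → Q* = 601.9048, P* = 107.6762.
At the ceiling P = 105.5, quantity supplied = (105.5 − 83.6)/0.04 = 547.5.
Willingness to pay at Q' = 547.5: 146.8 − 0.065·547.5 = 111.2125.
ΔQ = 601.9048 − 547.5 = 54.4048; wedge = 111.2125 − 105.5 = 5.7125.
DWL = ½ × 54.4048 × 5.7125 = $155.39 thousand.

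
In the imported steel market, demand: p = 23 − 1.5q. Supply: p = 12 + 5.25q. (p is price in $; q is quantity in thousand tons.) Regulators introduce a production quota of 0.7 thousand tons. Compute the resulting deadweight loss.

Competitive equilibrium: 23 − 1.5q = 12 + 5.25q → q* = 1.6296, p* = 20.5556.
At q = 0.7: demand price = 23 − 1.5·0.7 = 21.95; supply price = 12 + 5.25·0.7 = 15.675.
Δq = 1.6296 − 0.7 = 0.9296; wedge = 21.95 − 15.675 = 6.275.
DWL = ½ × 0.9296 × 6.275 = $2.92 thousand.

$2.92 thousand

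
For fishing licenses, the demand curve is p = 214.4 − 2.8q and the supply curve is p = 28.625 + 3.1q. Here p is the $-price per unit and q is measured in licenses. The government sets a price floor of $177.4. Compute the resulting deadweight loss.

Competitive equilibrium: 214.4 − 2.8q = 28.625 + 3.1q → q* = 31.4873, p* = 126.2356.
At the floor p = 177.4, quantity demanded = (214.4 − 177.4)/2.8 = 13.2143.
Sellers' marginal cost at q' = 13.2143: 28.625 + 3.1·13.2143 = 69.5893.
Δq = 31.4873 − 13.2143 = 18.273; wedge = 177.4 − 69.5893 = 107.8107.
Welfare loss = ½ × 18.273 × 107.8107 = $985.01.

$985.01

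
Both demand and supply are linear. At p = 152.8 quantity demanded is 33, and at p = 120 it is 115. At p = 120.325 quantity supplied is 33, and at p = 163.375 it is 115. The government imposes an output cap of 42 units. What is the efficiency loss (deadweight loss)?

315.26

Demand slope = (120 − 152.8)/(115 − 33) = −0.4, so p = 166 − 0.4q.
Supply slope = (163.375 − 120.325)/(115 − 33) = 0.525, so p = 103 + 0.525q.
Competitive equilibrium: 166 − 0.4q = 103 + 0.525q → q* = 68.1081, p* = 138.7568.
At q = 42: demand price = 166 − 0.4·42 = 149.2; supply price = 103 + 0.525·42 = 125.05.
Δq = 68.1081 − 42 = 26.1081; wedge = 149.2 − 125.05 = 24.15.
Deadweight loss = ½ × 26.1081 × 24.15 = 315.26.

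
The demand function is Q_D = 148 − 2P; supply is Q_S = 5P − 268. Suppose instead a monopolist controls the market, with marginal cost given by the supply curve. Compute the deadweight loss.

In inverse form: demand P = 74 − 0.5Q, supply P = 53.6 + 0.2Q.
Competitive equilibrium: 74 − 0.5Q = 53.6 + 0.2Q → Q* = 29.1429, P* = 59.4286.
Marginal revenue: MR = 74 − Q. Set MR = MC: 74 − Q = 53.6 + 0.2Q → Q_m = 17.
Price P_m = 74 − 0.5·17 = 65.5; MC(Q_m) = 53.6 + 0.2·17 = 57.
Competitive Q* = 29.1429, so ΔQ = 12.1429; wedge = 65.5 − 57 = 8.5.
Deadweight loss = ½ × 12.1429 × 8.5 = 51.61.

51.61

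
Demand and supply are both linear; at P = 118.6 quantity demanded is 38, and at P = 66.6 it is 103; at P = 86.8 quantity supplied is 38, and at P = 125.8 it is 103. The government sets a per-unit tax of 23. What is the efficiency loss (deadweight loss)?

Demand slope = (66.6 − 118.6)/(103 − 38) = −0.8, so P = 149 − 0.8Q.
Supply slope = (125.8 − 86.8)/(103 − 38) = 0.6, so P = 64 + 0.6Q.
Competitive equilibrium: 149 − 0.8Q = 64 + 0.6Q → Q* = 60.7143, P* = 100.4286.
With the tax, the buyer price exceeds the seller price by 23: (149 − 0.8Q) − (64 + 0.6Q) = 23 → Q' = 44.2857.
ΔQ = 60.7143 − 44.2857 = 16.4286; the wedge equals the tax, 23.
The triangle = ½ × 16.4286 × 23 = 188.93.

188.93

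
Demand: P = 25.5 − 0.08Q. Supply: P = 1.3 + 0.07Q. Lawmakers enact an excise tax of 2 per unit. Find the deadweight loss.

13.33

Competitive equilibrium: 25.5 − 0.08Q = 1.3 + 0.07Q → Q* = 161.3333, P* = 12.5933.
With the tax, the buyer price exceeds the seller price by 2: (25.5 − 0.08Q) − (1.3 + 0.07Q) = 2 → Q' = 148.
ΔQ = 161.3333 − 148 = 13.3333; the wedge equals the tax, 2.
The triangle = ½ × 13.3333 × 2 = 13.33.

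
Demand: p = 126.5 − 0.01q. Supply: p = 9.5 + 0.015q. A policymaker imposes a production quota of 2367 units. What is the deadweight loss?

66874.61

Competitive equilibrium: 126.5 − 0.01q = 9.5 + 0.015q → q* = 4680, p* = 79.7.
At q = 2367: demand price = 126.5 − 0.01·2367 = 102.83; supply price = 9.5 + 0.015·2367 = 45.005.
Δq = 4680 − 2367 = 2313; wedge = 102.83 − 45.005 = 57.825.
DWL = ½ × 2313 × 57.825 = 66874.61.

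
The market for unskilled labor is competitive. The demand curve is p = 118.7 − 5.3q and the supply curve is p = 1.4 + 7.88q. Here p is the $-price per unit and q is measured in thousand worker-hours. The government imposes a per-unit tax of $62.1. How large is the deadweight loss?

$146.30 thousand

Competitive equilibrium: 118.7 − 5.3q = 1.4 + 7.88q → q* = 8.8998, p* = 71.5308.
With the tax, the buyer price exceeds the seller price by 62.1: (118.7 − 5.3q) − (1.4 + 7.88q) = 62.1 → q' = 4.1882.
Δq = 8.8998 − 4.1882 = 4.7116; the wedge equals the tax, 62.1.
Welfare loss = ½ × 4.7116 × 62.1 = $146.30 thousand.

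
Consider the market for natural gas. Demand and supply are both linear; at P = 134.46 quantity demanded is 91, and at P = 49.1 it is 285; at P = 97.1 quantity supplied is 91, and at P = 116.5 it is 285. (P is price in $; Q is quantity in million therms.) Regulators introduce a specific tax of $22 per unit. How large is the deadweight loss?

$448.15 million

Demand slope = (49.1 − 134.46)/(285 − 91) = −0.44, so P = 174.5 − 0.44Q.
Supply slope = (116.5 − 97.1)/(285 − 91) = 0.1, so P = 88 + 0.1Q.
Competitive equilibrium: 174.5 − 0.44Q = 88 + 0.1Q → Q* = 160.1852, P* = 104.0185.
With the tax, the buyer price exceeds the seller price by 22: (174.5 − 0.44Q) − (88 + 0.1Q) = 22 → Q' = 119.4444.
ΔQ = 160.1852 − 119.4444 = 40.7408; the wedge equals the tax, 22.
The triangle = ½ × 40.7408 × 22 = $448.15 million.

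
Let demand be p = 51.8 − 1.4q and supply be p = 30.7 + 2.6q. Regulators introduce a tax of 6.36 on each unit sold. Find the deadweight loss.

5.06

Competitive equilibrium: 51.8 − 1.4q = 30.7 + 2.6q → q* = 5.275, p* = 44.415.
With the tax, the buyer price exceeds the seller price by 6.36: (51.8 − 1.4q) − (30.7 + 2.6q) = 6.36 → q' = 3.685.
Δq = 5.275 − 3.685 = 1.59; the wedge equals the tax, 6.36.
DWL = ½ × 1.59 × 6.36 = 5.06.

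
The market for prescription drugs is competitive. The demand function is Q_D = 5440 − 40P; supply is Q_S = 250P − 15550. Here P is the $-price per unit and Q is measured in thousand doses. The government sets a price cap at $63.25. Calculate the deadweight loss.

$75530.78 thousand

In inverse form: demand P = 136 − 0.025Q, supply P = 62.2 + 0.004Q.
Competitive equilibrium: 136 − 0.025Q = 62.2 + 0.004Q → Q* = 2544.8276, P* = 72.3793.
At the ceiling P = 63.25, quantity supplied = (63.25 − 62.2)/0.004 = 262.5.
Willingness to pay at Q' = 262.5: 136 − 0.025·262.5 = 129.4375.
ΔQ = 2544.8276 − 262.5 = 2282.3276; wedge = 129.4375 − 63.25 = 66.1875.
Deadweight loss = ½ × 2282.3276 × 66.1875 = $75530.78 thousand.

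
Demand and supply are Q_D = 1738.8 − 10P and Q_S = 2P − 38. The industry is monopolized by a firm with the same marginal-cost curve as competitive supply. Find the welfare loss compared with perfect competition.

In inverse form: demand P = 173.88 − 0.1Q, supply P = 19 + 0.5Q.
Competitive equilibrium: 173.88 − 0.1Q = 19 + 0.5Q → Q* = 258.1333, P* = 148.0667.
Marginal revenue: MR = 173.88 − 0.2Q. Set MR = MC: 173.88 − 0.2Q = 19 + 0.5Q → Q_m = 221.2571.
Price P_m = 173.88 − 0.1·221.2571 = 151.7543; MC(Q_m) = 19 + 0.5·221.2571 = 129.6286.
Competitive Q* = 258.1333, so ΔQ = 36.8762; wedge = 151.7543 − 129.6286 = 22.1257.
Deadweight loss = ½ × 36.8762 × 22.1257 = 407.96.

407.96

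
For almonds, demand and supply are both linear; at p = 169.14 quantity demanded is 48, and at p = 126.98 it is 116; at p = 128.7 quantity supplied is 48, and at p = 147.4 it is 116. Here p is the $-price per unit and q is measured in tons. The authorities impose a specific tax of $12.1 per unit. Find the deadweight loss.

Demand slope = (126.98 − 169.14)/(116 − 48) = −0.62, so p = 198.9 − 0.62q.
Supply slope = (147.4 − 128.7)/(116 − 48) = 0.275, so p = 115.5 + 0.275q.
Competitive equilibrium: 198.9 − 0.62q = 115.5 + 0.275q → q* = 93.1844, p* = 141.1257.
With the tax, the buyer price exceeds the seller price by 12.1: (198.9 − 0.62q) − (115.5 + 0.275q) = 12.1 → q' = 79.6648.
Δq = 93.1844 − 79.6648 = 13.5196; the wedge equals the tax, 12.1.
Welfare loss = ½ × 13.5196 × 12.1 = $81.79.

$81.79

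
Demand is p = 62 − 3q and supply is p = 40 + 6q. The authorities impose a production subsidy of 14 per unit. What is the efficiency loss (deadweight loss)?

10.89

Competitive equilibrium: 62 − 3q = 40 + 6q → q* = 2.4444, p* = 54.6667.
The subsidy lowers effective supply by 14: p = 26 + 6q.
New quantity: 62 − 3q = 26 + 6q → q' = 4.
Overproduction Δq = 4 − 2.4444 = 1.5556; wedge = subsidy = 14.
Deadweight loss = ½ × 1.5556 × 14 = 10.89.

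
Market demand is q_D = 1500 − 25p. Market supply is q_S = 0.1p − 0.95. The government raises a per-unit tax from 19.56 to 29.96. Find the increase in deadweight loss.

In inverse form: demand p = 60 − 0.04q, supply p = 9.5 + 10q.
Competitive equilibrium: 60 − 0.04q = 9.5 + 10q → q* = 5.0299, p* = 59.7988.
For a per-unit tax t: Δq = t/10.04, so DWL = ½·t·(t/10.04) = t²/20.08.
At t = 19.56: DWL = 19.053. At t = 29.96: DWL = 44.701.
Increase = 44.701 − 19.053 = 25.65.

25.65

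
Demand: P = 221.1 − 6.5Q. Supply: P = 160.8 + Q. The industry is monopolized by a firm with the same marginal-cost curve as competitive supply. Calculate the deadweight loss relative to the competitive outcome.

Competitive equilibrium: 221.1 − 6.5Q = 160.8 + Q → Q* = 8.04, P* = 168.84.
Marginal revenue: MR = 221.1 − 13Q. Set MR = MC: 221.1 − 13Q = 160.8 + Q → Q_m = 4.3071.
Price P_m = 221.1 − 6.5·4.3071 = 193.1039; MC(Q_m) = 160.8 + 1·4.3071 = 165.1071.
Competitive Q* = 8.04, so ΔQ = 3.7329; wedge = 193.1039 − 165.1071 = 27.9968.
The triangle = ½ × 3.7329 × 27.9968 = 52.25.

52.25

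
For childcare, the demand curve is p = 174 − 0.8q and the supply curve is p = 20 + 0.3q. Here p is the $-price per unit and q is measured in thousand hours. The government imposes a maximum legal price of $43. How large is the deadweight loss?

Competitive equilibrium: 174 − 0.8q = 20 + 0.3q → q* = 140, p* = 62.
At the ceiling p = 43, quantity supplied = (43 − 20)/0.3 = 76.6667.
Willingness to pay at q' = 76.6667: 174 − 0.8·76.6667 = 112.6666.
Δq = 140 − 76.6667 = 63.3333; wedge = 112.6666 − 43 = 69.6666.
Deadweight loss = ½ × 63.3333 × 69.6666 = $2206.11 thousand.

$2206.11 thousand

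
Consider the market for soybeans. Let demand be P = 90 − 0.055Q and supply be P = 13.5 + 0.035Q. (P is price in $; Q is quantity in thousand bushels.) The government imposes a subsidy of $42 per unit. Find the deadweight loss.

Competitive equilibrium: 90 − 0.055Q = 13.5 + 0.035Q → Q* = 850, P* = 43.25.
The subsidy lowers effective supply by 42: P = 0.035Q − 28.5.
New quantity: 90 − 0.055Q = 0.035Q − 28.5 → Q' = 1316.6667.
Overproduction ΔQ = 1316.6667 − 850 = 466.6667; wedge = subsidy = 42.
The triangle = ½ × 466.6667 × 42 = $9800 thousand.

$9800 thousand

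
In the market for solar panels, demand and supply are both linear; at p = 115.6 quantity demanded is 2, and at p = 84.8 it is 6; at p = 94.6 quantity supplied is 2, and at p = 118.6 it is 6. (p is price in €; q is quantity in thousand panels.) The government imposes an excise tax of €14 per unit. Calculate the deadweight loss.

Demand slope = (84.8 − 115.6)/(6 − 2) = −7.7, so p = 131 − 7.7q.
Supply slope = (118.6 − 94.6)/(6 − 2) = 6, so p = 82.6 + 6q.
Competitive equilibrium: 131 − 7.7q = 82.6 + 6q → q* = 3.5328, p* = 103.7971.
With the tax, the buyer price exceeds the seller price by 14: (131 − 7.7q) − (82.6 + 6q) = 14 → q' = 2.5109.
Δq = 3.5328 − 2.5109 = 1.0219; the wedge equals the tax, 14.
The triangle = ½ × 1.0219 × 14 = €7.15 thousand.

€7.15 thousand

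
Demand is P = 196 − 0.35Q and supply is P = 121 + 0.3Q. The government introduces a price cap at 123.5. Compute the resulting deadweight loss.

Competitive equilibrium: 196 − 0.35Q = 121 + 0.3Q → Q* = 115.3846, P* = 155.6154.
At the ceiling P = 123.5, quantity supplied = (123.5 − 121)/0.3 = 8.3333.
Willingness to pay at Q' = 8.3333: 196 − 0.35·8.3333 = 193.0833.
ΔQ = 115.3846 − 8.3333 = 107.0513; wedge = 193.0833 − 123.5 = 69.5833.
The triangle = ½ × 107.0513 × 69.5833 = 3724.49.

3724.49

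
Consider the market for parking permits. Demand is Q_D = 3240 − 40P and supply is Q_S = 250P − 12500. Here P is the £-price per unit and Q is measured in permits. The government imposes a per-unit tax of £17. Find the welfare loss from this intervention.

In inverse form: demand P = 81 − 0.025Q, supply P = 50 + 0.004Q.
Competitive equilibrium: 81 − 0.025Q = 50 + 0.004Q → Q* = 1068.9655, P* = 54.2759.
With the tax, the buyer price exceeds the seller price by 17: (81 − 0.025Q) − (50 + 0.004Q) = 17 → Q' = 482.7586.
ΔQ = 1068.9655 − 482.7586 = 586.2069; the wedge equals the tax, 17.
Deadweight loss = ½ × 586.2069 × 17 = £4982.76.

£4982.76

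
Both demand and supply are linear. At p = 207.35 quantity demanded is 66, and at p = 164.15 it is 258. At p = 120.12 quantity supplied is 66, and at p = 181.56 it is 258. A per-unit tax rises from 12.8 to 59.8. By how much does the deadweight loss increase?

3130.46

Demand slope = (164.15 − 207.35)/(258 − 66) = −0.225, so p = 222.2 − 0.225q.
Supply slope = (181.56 − 120.12)/(258 − 66) = 0.32, so p = 99 + 0.32q.
Competitive equilibrium: 222.2 − 0.225q = 99 + 0.32q → q* = 226.055, p* = 171.3376.
For a per-unit tax t: Δq = t/0.545, so DWL = ½·t·(t/0.545) = t²/1.09.
At t = 12.8: DWL = 150.312. At t = 59.8: DWL = 3280.771.
Increase = 3280.771 − 150.312 = 3130.46.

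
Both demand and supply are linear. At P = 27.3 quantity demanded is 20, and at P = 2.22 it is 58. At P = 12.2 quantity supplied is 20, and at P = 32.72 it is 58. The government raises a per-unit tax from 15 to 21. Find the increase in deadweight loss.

90

Demand slope = (2.22 − 27.3)/(58 − 20) = −0.66, so P = 40.5 − 0.66Q.
Supply slope = (32.72 − 12.2)/(58 − 20) = 0.54, so P = 1.4 + 0.54Q.
Competitive equilibrium: 40.5 − 0.66Q = 1.4 + 0.54Q → Q* = 32.5833, P* = 18.995.
For a per-unit tax t: ΔQ = t/1.2, so DWL = ½·t·(t/1.2) = t²/2.4.
At t = 15: DWL = 93.75. At t = 21: DWL = 183.75.
Increase = 183.75 − 93.75 = 90.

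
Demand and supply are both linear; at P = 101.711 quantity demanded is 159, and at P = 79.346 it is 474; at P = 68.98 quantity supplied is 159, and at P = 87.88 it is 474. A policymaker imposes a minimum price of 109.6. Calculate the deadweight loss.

8534.50

Demand slope = (79.346 − 101.711)/(474 − 159) = −0.071, so P = 113 − 0.071Q.
Supply slope = (87.88 − 68.98)/(474 − 159) = 0.06, so P = 59.44 + 0.06Q.
Competitive equilibrium: 113 − 0.071Q = 59.44 + 0.06Q → Q* = 408.855, P* = 83.9713.
At the floor P = 109.6, quantity demanded = (113 − 109.6)/0.071 = 47.8873.
Sellers' marginal cost at Q' = 47.8873: 59.44 + 0.06·47.8873 = 62.3132.
ΔQ = 408.855 − 47.8873 = 360.9677; wedge = 109.6 − 62.3132 = 47.2868.
Deadweight loss = ½ × 360.9677 × 47.2868 = 8534.50.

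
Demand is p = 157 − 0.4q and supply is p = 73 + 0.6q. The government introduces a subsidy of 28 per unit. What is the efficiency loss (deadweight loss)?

392

Competitive equilibrium: 157 − 0.4q = 73 + 0.6q → q* = 84, p* = 123.4.
The subsidy lowers effective supply by 28: p = 45 + 0.6q.
New quantity: 157 − 0.4q = 45 + 0.6q → q' = 112.
Overproduction Δq = 112 − 84 = 28; wedge = subsidy = 28.
The triangle = ½ × 28 × 28 = 392.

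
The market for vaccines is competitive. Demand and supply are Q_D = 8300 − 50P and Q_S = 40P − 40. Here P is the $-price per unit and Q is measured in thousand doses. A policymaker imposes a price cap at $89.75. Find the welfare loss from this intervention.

$306.25 thousand

In inverse form: demand P = 166 − 0.02Q, supply P = 1 + 0.025Q.
Competitive equilibrium: 166 − 0.02Q = 1 + 0.025Q → Q* = 3666.6667, P* = 92.6667.
At the ceiling P = 89.75, quantity supplied = (89.75 − 1)/0.025 = 3550.
Willingness to pay at Q' = 3550: 166 − 0.02·3550 = 95.
ΔQ = 3666.6667 − 3550 = 116.6667; wedge = 95 − 89.75 = 5.25.
DWL = ½ × 116.6667 × 5.25 = $306.25 thousand.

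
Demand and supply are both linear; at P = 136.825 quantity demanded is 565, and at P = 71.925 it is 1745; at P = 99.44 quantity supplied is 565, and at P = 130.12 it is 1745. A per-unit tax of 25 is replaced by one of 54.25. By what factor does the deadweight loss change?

4.7089

Demand slope = (71.925 − 136.825)/(1745 − 565) = −0.055, so P = 167.9 − 0.055Q.
Supply slope = (130.12 − 99.44)/(1745 − 565) = 0.026, so P = 84.75 + 0.026Q.
Competitive equilibrium: 167.9 − 0.055Q = 84.75 + 0.026Q → Q* = 1026.5432, P* = 111.4401.
For a per-unit tax t: ΔQ = t/0.081, so DWL = ½·t·(t/0.081) = t²/0.162.
At t = 25: DWL = 3858.025. At t = 54.25: DWL = 18167.052.
Ratio = (54.25/25)² = 4.7089.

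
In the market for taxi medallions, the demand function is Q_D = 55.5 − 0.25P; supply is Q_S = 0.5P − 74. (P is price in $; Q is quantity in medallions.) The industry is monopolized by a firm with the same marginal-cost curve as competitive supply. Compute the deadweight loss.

$73.01

In inverse form: demand P = 222 − 4Q, supply P = 148 + 2Q.
Competitive equilibrium: 222 − 4Q = 148 + 2Q → Q* = 12.3333, P* = 172.6667.
Marginal revenue: MR = 222 − 8Q. Set MR = MC: 222 − 8Q = 148 + 2Q → Q_m = 7.4.
Price P_m = 222 − 4·7.4 = 192.4; MC(Q_m) = 148 + 2·7.4 = 162.8.
Competitive Q* = 12.3333, so ΔQ = 4.9333; wedge = 192.4 − 162.8 = 29.6.
Deadweight loss = ½ × 4.9333 × 29.6 = $73.01.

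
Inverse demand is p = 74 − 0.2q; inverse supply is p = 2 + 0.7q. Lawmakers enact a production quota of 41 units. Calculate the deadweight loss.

Competitive equilibrium: 74 − 0.2q = 2 + 0.7q → q* = 80, p* = 58.
At q = 41: demand price = 74 − 0.2·41 = 65.8; supply price = 2 + 0.7·41 = 30.7.
Δq = 80 − 41 = 39; wedge = 65.8 − 30.7 = 35.1.
Deadweight loss = ½ × 39 × 35.1 = 684.45.

684.45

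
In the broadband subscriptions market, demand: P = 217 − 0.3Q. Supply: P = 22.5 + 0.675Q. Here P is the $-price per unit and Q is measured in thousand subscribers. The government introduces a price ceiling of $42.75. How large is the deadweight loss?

$14003.88 thousand

Competitive equilibrium: 217 − 0.3Q = 22.5 + 0.675Q → Q* = 199.4872, P* = 157.1538.
At the ceiling P = 42.75, quantity supplied = (42.75 − 22.5)/0.675 = 30.
Willingness to pay at Q' = 30: 217 − 0.3·30 = 208.
ΔQ = 199.4872 − 30 = 169.4872; wedge = 208 − 42.75 = 165.25.
Welfare loss = ½ × 169.4872 × 165.25 = $14003.88 thousand.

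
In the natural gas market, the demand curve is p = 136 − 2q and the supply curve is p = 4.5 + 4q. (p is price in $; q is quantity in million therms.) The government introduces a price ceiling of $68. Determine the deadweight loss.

Competitive equilibrium: 136 − 2q = 4.5 + 4q → q* = 21.9167, p* = 92.1667.
At the ceiling p = 68, quantity supplied = (68 − 4.5)/4 = 15.875.
Willingness to pay at q' = 15.875: 136 − 2·15.875 = 104.25.
Δq = 21.9167 − 15.875 = 6.0417; wedge = 104.25 − 68 = 36.25.
Deadweight loss = ½ × 6.0417 × 36.25 = $109.51 million.

$109.51 million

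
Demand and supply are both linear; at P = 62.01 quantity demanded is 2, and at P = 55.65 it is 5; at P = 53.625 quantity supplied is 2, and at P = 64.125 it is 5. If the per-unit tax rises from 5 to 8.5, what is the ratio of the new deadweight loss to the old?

2.89

Demand slope = (55.65 − 62.01)/(5 − 2) = −2.12, so P = 66.25 − 2.12Q.
Supply slope = (64.125 − 53.625)/(5 − 2) = 3.5, so P = 46.625 + 3.5Q.
Competitive equilibrium: 66.25 − 2.12Q = 46.625 + 3.5Q → Q* = 3.492, P* = 58.847.
For a per-unit tax t: ΔQ = t/5.62, so DWL = ½·t·(t/5.62) = t²/11.24.
At t = 5: DWL = 2.224. At t = 8.5: DWL = 6.428.
Ratio = (8.5/5)² = 2.89.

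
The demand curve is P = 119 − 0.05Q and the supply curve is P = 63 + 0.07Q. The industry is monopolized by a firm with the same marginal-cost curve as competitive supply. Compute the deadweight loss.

Competitive equilibrium: 119 − 0.05Q = 63 + 0.07Q → Q* = 466.66667, P* = 95.66667.
Marginal revenue: MR = 119 − 0.1Q. Set MR = MC: 119 − 0.1Q = 63 + 0.07Q → Q_m = 329.41176.
Price P_m = 119 − 0.05·329.41176 = 102.52941; MC(Q_m) = 63 + 0.07·329.41176 = 86.05882.
Competitive Q* = 466.66667, so ΔQ = 137.25491; wedge = 102.52941 − 86.05882 = 16.47059.
The triangle = ½ × 137.25491 × 16.47059 = 1130.33.

1130.33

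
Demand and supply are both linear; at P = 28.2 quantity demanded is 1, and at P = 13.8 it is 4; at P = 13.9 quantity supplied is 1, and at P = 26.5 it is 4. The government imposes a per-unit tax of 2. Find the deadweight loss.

0.22

Demand slope = (13.8 − 28.2)/(4 − 1) = −4.8, so P = 33 − 4.8Q.
Supply slope = (26.5 − 13.9)/(4 − 1) = 4.2, so P = 9.7 + 4.2Q.
Competitive equilibrium: 33 − 4.8Q = 9.7 + 4.2Q → Q* = 2.5889, P* = 20.5733.
With the tax, the buyer price exceeds the seller price by 2: (33 − 4.8Q) − (9.7 + 4.2Q) = 2 → Q' = 2.3667.
ΔQ = 2.5889 − 2.3667 = 0.2222; the wedge equals the tax, 2.
DWL = ½ × 0.2222 × 2 = 0.22.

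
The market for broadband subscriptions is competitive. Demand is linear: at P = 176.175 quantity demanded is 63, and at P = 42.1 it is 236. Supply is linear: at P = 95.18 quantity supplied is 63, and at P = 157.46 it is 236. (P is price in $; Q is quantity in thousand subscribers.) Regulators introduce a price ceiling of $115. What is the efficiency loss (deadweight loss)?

Demand slope = (42.1 − 176.175)/(236 − 63) = −0.775, so P = 225 − 0.775Q.
Supply slope = (157.46 − 95.18)/(236 − 63) = 0.36, so P = 72.5 + 0.36Q.
Competitive equilibrium: 225 − 0.775Q = 72.5 + 0.36Q → Q* = 134.3612, P* = 120.87.
At the ceiling P = 115, quantity supplied = (115 − 72.5)/0.36 = 118.0556.
Willingness to pay at Q' = 118.0556: 225 − 0.775·118.0556 = 133.5069.
ΔQ = 134.3612 − 118.0556 = 16.3056; wedge = 133.5069 − 115 = 18.5069.
The triangle = ½ × 16.3056 × 18.5069 = $150.88 thousand.

$150.88 thousand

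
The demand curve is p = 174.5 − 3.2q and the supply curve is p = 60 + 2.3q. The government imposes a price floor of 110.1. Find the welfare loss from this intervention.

Competitive equilibrium: 174.5 − 3.2q = 60 + 2.3q → q* = 20.8182, p* = 107.8818.
At the floor p = 110.1, quantity demanded = (174.5 − 110.1)/3.2 = 20.125.
Sellers' marginal cost at q' = 20.125: 60 + 2.3·20.125 = 106.2875.
Δq = 20.8182 − 20.125 = 0.6932; wedge = 110.1 − 106.2875 = 3.8125.
The triangle = ½ × 0.6932 × 3.8125 = 1.32.

1.32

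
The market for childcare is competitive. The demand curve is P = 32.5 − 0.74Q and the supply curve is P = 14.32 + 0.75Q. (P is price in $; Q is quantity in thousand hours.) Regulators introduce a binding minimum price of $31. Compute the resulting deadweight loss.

Competitive equilibrium: 32.5 − 0.74Q = 14.32 + 0.75Q → Q* = 12.2013, P* = 23.471.
At the floor P = 31, quantity demanded = (32.5 − 31)/0.74 = 2.027.
Sellers' marginal cost at Q' = 2.027: 14.32 + 0.75·2.027 = 15.8403.
ΔQ = 12.2013 − 2.027 = 10.1743; wedge = 31 − 15.8403 = 15.1597.
Deadweight loss = ½ × 10.1743 × 15.1597 = $77.12 thousand.

$77.12 thousand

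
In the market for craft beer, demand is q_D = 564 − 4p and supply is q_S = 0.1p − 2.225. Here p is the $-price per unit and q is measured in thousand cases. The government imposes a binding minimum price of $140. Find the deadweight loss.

$294.88 thousand

In inverse form: demand p = 141 − 0.25q, supply p = 22.25 + 10q.
Competitive equilibrium: 141 − 0.25q = 22.25 + 10q → q* = 11.5854, p* = 138.1037.
At the floor p = 140, quantity demanded = (141 − 140)/0.25 = 4.
Sellers' marginal cost at q' = 4: 22.25 + 10·4 = 62.25.
Δq = 11.5854 − 4 = 7.5854; wedge = 140 − 62.25 = 77.75.
Welfare loss = ½ × 7.5854 × 77.75 = $294.88 thousand.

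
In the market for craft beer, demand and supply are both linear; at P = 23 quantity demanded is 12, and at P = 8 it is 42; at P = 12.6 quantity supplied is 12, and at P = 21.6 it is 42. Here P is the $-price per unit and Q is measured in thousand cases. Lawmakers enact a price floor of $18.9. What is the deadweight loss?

$9.216 thousand

Demand slope = (8 − 23)/(42 − 12) = −0.5, so P = 29 − 0.5Q.
Supply slope = (21.6 − 12.6)/(42 − 12) = 0.3, so P = 9 + 0.3Q.
Competitive equilibrium: 29 − 0.5Q = 9 + 0.3Q → Q* = 25, P* = 16.5.
At the floor P = 18.9, quantity demanded = (29 − 18.9)/0.5 = 20.2.
Sellers' marginal cost at Q' = 20.2: 9 + 0.3·20.2 = 15.06.
ΔQ = 25 − 20.2 = 4.8; wedge = 18.9 − 15.06 = 3.84.
The triangle = ½ × 4.8 × 3.84 = $9.216 thousand.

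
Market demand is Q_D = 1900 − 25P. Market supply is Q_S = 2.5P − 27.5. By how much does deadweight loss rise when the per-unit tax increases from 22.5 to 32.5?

In inverse form: demand P = 76 − 0.04Q, supply P = 11 + 0.4Q.
Competitive equilibrium: 76 − 0.04Q = 11 + 0.4Q → Q* = 147.7273, P* = 70.0909.
For a per-unit tax t: ΔQ = t/0.44, so DWL = ½·t·(t/0.44) = t²/0.88.
At t = 22.5: DWL = 575.284. At t = 32.5: DWL = 1200.284.
Increase = 1200.284 − 575.284 = 625.

625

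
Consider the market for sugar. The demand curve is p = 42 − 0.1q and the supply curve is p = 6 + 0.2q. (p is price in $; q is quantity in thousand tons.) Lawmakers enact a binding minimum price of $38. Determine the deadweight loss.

Competitive equilibrium: 42 − 0.1q = 6 + 0.2q → q* = 120, p* = 30.
At the floor p = 38, quantity demanded = (42 − 38)/0.1 = 40.
Sellers' marginal cost at q' = 40: 6 + 0.2·40 = 14.
Δq = 120 − 40 = 80; wedge = 38 − 14 = 24.
The triangle = ½ × 80 × 24 = $960 thousand.

$960 thousand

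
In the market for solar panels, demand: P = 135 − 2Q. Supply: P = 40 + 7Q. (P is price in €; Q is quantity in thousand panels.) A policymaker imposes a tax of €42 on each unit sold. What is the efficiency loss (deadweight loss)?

Competitive equilibrium: 135 − 2Q = 40 + 7Q → Q* = 10.5556, P* = 113.8889.
With the tax, the buyer price exceeds the seller price by 42: (135 − 2Q) − (40 + 7Q) = 42 → Q' = 5.8889.
ΔQ = 10.5556 − 5.8889 = 4.6667; the wedge equals the tax, 42.
Deadweight loss = ½ × 4.6667 × 42 = €98 thousand.

€98 thousand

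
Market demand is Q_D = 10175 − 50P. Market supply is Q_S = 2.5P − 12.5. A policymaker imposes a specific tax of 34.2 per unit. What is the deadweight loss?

1392.43

In inverse form: demand P = 203.5 − 0.02Q, supply P = 5 + 0.4Q.
Competitive equilibrium: 203.5 − 0.02Q = 5 + 0.4Q → Q* = 472.619, P* = 194.0476.
With the tax, the buyer price exceeds the seller price by 34.2: (203.5 − 0.02Q) − (5 + 0.4Q) = 34.2 → Q' = 391.1905.
ΔQ = 472.619 − 391.1905 = 81.4285; the wedge equals the tax, 34.2.
The triangle = ½ × 81.4285 × 34.2 = 1392.43.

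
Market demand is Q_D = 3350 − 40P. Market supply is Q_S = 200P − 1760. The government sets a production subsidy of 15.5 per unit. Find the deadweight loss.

In inverse form: demand P = 83.75 − 0.025Q, supply P = 8.8 + 0.005Q.
Competitive equilibrium: 83.75 − 0.025Q = 8.8 + 0.005Q → Q* = 2498.3333, P* = 21.2917.
The subsidy lowers effective supply by 15.5: P = 0.005Q − 6.7.
New quantity: 83.75 − 0.025Q = 0.005Q − 6.7 → Q' = 3015.
Overproduction ΔQ = 3015 − 2498.3333 = 516.6667; wedge = subsidy = 15.5.
DWL = ½ × 516.6667 × 15.5 = 4004.17.

4004.17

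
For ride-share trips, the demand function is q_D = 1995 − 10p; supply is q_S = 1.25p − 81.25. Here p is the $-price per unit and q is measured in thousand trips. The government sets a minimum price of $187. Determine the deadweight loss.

$268.89 thousand

In inverse form: demand p = 199.5 − 0.1q, supply p = 65 + 0.8q.
Competitive equilibrium: 199.5 − 0.1q = 65 + 0.8q → q* = 149.4444, p* = 184.5556.
At the floor p = 187, quantity demanded = (199.5 − 187)/0.1 = 125.
Sellers' marginal cost at q' = 125: 65 + 0.8·125 = 165.
Δq = 149.4444 − 125 = 24.4444; wedge = 187 − 165 = 22.
The triangle = ½ × 24.4444 × 22 = $268.89 thousand.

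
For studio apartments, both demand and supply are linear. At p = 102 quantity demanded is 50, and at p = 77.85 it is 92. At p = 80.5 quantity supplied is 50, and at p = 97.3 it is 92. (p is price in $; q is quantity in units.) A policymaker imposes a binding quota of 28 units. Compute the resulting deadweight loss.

Demand slope = (77.85 − 102)/(92 − 50) = −0.575, so p = 130.75 − 0.575q.
Supply slope = (97.3 − 80.5)/(92 − 50) = 0.4, so p = 60.5 + 0.4q.
Competitive equilibrium: 130.75 − 0.575q = 60.5 + 0.4q → q* = 72.0513, p* = 89.3205.
At q = 28: demand price = 130.75 − 0.575·28 = 114.65; supply price = 60.5 + 0.4·28 = 71.7.
Δq = 72.0513 − 28 = 44.0513; wedge = 114.65 − 71.7 = 42.95.
The triangle = ½ × 44.0513 × 42.95 = $946.

$946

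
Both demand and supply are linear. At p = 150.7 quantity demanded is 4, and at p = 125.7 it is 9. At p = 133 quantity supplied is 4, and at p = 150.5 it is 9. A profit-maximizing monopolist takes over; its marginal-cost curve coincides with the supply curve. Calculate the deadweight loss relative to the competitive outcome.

21.57

Demand slope = (125.7 − 150.7)/(9 − 4) = −5, so p = 170.7 − 5q.
Supply slope = (150.5 − 133)/(9 − 4) = 3.5, so p = 119 + 3.5q.
Competitive equilibrium: 170.7 − 5q = 119 + 3.5q → q* = 6.0824, p* = 140.2882.
Marginal revenue: MR = 170.7 − 10q. Set MR = MC: 170.7 − 10q = 119 + 3.5q → q_m = 3.8296.
Price p_m = 170.7 − 5·3.8296 = 151.552; MC(q_m) = 119 + 3.5·3.8296 = 132.4036.
Competitive q* = 6.0824, so Δq = 2.2528; wedge = 151.552 − 132.4036 = 19.1484.
Welfare loss = ½ × 2.2528 × 19.1484 = 21.57.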